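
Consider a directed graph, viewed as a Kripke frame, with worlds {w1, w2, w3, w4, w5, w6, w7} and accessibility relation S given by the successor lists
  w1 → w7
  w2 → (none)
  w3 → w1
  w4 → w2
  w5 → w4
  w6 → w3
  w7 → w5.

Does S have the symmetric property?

No

Symmetric: no — w1 S w7 but not w7 S w1.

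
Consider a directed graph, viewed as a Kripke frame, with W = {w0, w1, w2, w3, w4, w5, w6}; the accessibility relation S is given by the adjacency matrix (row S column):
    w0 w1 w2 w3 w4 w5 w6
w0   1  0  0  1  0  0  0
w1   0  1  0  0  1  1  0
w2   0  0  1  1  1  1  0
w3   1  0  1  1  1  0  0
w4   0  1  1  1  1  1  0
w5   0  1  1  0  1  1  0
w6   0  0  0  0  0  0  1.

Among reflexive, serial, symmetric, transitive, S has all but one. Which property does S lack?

Reflexive: yes — every world is S-related to itself.
Serial: yes — every world has a successor (e.g. w0 S w0).
Symmetric: yes — every pair in S has its reverse in S.
Transitive: no — w0 S w3 and w3 S w2, but not w0 S w2.
Only transitive fails.

transitive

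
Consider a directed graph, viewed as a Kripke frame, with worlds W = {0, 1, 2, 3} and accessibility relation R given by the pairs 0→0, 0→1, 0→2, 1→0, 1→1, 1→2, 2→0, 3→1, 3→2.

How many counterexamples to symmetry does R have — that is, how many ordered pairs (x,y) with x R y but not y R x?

3

Enumerating: (1,2), (3,1), (3,2).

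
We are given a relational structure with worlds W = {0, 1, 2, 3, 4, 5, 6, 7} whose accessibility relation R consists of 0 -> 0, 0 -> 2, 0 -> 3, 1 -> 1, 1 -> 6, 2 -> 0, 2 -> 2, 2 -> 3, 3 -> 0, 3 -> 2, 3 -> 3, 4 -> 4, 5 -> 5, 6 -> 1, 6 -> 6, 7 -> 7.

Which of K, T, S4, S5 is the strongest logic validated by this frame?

S5

Reflexive (axiom T): yes — every world is R-related to itself.
Transitive (axiom 4): yes — every two-step R-path is closed by a direct edge.
Euclidean (axiom 5): yes — any two successors of a common world are R-related.
So F validates K, T, S4, S5. The strongest is S5.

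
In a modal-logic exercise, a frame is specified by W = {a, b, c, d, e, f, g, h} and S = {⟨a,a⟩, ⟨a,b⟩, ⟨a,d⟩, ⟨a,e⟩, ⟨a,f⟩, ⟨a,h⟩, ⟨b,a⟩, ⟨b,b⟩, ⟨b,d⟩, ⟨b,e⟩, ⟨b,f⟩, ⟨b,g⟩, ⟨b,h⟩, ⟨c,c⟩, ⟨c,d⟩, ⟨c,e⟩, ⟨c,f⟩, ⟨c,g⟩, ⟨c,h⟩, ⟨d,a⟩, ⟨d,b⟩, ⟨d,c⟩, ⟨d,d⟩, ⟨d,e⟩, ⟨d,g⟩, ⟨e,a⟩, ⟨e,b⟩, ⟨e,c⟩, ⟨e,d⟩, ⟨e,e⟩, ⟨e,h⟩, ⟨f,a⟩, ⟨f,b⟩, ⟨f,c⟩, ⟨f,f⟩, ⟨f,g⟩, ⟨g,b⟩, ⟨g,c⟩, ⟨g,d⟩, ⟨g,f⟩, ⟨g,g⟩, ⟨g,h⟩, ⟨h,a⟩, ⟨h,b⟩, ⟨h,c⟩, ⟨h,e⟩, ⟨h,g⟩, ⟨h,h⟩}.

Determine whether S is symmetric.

Symmetric: yes — every pair in S has its reverse in S.

Yes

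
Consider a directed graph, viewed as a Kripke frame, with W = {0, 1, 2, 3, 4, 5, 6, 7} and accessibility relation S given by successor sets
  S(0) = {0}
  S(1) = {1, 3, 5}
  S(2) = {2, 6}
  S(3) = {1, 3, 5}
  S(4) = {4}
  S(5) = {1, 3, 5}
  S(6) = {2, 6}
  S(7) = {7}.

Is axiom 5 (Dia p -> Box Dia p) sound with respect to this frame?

Yes

By correspondence theory, 5 is valid on a frame iff S is Euclidean.
Euclidean: yes — any two successors of a common world are S-related.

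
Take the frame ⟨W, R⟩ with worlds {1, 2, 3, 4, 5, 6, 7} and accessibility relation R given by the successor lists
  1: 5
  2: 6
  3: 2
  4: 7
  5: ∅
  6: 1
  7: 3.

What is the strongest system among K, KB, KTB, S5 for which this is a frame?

Symmetric (axiom B): no — 1 R 5 but not 5 R 1.
Reflexive (axiom T): no — 1 is not related to itself.
Euclidean (axiom 5): no — 1 R 5 and 1 R 5, but not 5 R 5.
So F validates K; KB would additionally require R to be symmetric. The strongest is K.

K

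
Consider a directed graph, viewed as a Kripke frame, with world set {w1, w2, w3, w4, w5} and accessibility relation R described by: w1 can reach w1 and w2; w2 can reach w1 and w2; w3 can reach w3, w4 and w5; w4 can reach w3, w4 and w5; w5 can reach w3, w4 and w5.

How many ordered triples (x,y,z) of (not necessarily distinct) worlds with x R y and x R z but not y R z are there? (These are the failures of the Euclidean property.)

0

R is Euclidean; there are no such tuples.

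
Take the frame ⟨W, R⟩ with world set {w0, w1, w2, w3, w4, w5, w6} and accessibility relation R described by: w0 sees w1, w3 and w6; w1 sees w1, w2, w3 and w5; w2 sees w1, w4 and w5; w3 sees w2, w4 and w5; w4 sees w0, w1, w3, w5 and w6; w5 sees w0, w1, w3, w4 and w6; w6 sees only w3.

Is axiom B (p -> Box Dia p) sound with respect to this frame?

Axiom B corresponds to the accessibility relation being symmetric.
Symmetric: no — w0 R w1 but not w1 R w0.

No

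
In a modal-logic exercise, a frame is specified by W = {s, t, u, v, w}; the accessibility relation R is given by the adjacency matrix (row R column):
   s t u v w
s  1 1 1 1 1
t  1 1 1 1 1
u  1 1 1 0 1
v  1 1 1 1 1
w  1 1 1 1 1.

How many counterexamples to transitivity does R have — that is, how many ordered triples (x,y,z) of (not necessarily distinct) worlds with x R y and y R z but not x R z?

Enumerating: (u,s,v), (u,t,v), (u,w,v).

3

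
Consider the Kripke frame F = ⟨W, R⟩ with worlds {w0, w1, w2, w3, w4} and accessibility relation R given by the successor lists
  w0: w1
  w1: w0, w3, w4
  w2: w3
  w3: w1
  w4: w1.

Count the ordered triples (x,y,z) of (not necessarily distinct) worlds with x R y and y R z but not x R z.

Enumerating: (w0,w1,w0), (w0,w1,w3), (w0,w1,w4), (w1,w0,w1), (w1,w3,w1), (w1,w4,w1), (w2,w3,w1), (w3,w1,w0), (w3,w1,w3), (w3,w1,w4), (w4,w1,w0), (w4,w1,w3), (w4,w1,w4).

13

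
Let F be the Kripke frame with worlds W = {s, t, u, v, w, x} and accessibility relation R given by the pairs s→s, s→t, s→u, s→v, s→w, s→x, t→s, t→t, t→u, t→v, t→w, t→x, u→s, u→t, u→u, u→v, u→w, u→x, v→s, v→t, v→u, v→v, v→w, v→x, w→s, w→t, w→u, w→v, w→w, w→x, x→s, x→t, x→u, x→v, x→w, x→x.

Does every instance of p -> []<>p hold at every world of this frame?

Axiom B corresponds to the accessibility relation being symmetric.
Symmetric: yes — every pair in R has its reverse in R.

Yes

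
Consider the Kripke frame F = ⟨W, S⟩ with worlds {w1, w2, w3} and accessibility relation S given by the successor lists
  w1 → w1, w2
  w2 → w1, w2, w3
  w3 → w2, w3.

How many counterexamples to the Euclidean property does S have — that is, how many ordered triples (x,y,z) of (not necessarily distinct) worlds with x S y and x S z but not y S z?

Enumerating: (w2,w1,w3), (w2,w3,w1).

2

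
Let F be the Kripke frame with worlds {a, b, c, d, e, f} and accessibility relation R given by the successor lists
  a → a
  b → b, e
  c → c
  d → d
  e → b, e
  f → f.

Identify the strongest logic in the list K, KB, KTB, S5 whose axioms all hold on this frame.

Symmetric (axiom B): yes — every pair in R has its reverse in R.
Reflexive (axiom T): yes — every world is R-related to itself.
Euclidean (axiom 5): yes — any two successors of a common world are R-related.
So F validates K, KB, KTB, S5. The strongest is S5.

S5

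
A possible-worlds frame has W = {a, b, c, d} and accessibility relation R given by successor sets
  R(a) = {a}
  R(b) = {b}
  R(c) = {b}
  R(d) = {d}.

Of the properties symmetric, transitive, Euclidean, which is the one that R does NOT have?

Symmetric: no — c R b but not b R c.
Transitive: yes — every two-step R-path is closed by a direct edge.
Euclidean: yes — any two successors of a common world are R-related.
Only symmetric fails.

symmetric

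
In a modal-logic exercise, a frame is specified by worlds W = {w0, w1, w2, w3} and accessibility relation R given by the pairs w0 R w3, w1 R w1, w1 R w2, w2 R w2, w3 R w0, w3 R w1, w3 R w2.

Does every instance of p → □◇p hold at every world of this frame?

Axiom B corresponds to the accessibility relation being symmetric.
Symmetric: no — w1 R w2 but not w2 R w1.

No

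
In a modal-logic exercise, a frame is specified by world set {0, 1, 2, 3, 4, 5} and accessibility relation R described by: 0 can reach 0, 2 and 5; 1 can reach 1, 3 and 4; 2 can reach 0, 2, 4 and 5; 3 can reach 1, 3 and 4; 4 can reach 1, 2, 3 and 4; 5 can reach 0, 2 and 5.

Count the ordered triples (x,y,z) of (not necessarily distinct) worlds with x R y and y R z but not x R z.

Enumerating: (0,2,4), (1,4,2), (2,4,1), (2,4,3), (3,4,2), (4,2,0), (4,2,5), (5,2,4).

8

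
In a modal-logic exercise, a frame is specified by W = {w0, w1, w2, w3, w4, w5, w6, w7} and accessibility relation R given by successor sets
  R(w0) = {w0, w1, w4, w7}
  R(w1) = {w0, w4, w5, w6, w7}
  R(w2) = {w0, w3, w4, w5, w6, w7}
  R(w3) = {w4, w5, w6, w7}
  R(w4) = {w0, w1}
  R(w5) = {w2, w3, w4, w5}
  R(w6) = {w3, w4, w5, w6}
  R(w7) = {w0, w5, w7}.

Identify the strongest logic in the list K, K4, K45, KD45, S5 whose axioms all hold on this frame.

K

Transitive (axiom 4): no — w0 R w1 and w1 R w5, but not w0 R w5.
Euclidean (axiom 5): no — w0 R w4 and w0 R w7, but not w4 R w7.
Serial (axiom D): yes — every world has a successor (e.g. w0 R w0).
Reflexive (axiom T): no — w1 is not related to itself.
So F validates K; K4 would additionally require R to be transitive. The strongest is K.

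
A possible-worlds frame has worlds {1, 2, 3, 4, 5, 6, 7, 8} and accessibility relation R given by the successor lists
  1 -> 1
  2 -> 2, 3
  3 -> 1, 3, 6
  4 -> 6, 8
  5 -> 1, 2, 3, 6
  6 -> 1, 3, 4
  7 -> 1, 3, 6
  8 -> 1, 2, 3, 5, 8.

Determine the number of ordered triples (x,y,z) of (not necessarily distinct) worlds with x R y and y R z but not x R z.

Enumerating: (2,3,1), (2,3,6), (3,6,4), (4,6,1), (4,6,3), (4,6,4), (4,8,1), (4,8,2), (4,8,3), (4,8,5), (5,6,4), (6,3,6), (6,4,6), (6,4,8), (7,6,4), (8,3,6), (8,5,6).

17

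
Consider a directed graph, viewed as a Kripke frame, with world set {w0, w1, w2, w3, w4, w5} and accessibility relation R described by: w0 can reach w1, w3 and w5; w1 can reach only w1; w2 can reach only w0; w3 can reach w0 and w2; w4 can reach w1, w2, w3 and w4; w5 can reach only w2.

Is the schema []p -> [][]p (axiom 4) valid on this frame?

Axiom 4 corresponds to the accessibility relation being transitive.
Transitive: no — w0 R w3 and w3 R w2, but not w0 R w2.

No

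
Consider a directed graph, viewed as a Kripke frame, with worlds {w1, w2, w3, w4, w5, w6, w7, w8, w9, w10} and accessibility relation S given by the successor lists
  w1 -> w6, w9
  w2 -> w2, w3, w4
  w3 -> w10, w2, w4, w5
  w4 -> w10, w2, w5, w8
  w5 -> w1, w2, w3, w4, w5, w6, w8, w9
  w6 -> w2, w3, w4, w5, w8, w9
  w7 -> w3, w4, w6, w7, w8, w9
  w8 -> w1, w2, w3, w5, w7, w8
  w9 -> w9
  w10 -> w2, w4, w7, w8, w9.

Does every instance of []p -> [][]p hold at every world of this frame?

No

Axiom 4 corresponds to the accessibility relation being transitive.
Transitive: no — w1 S w6 and w6 S w2, but not w1 S w2.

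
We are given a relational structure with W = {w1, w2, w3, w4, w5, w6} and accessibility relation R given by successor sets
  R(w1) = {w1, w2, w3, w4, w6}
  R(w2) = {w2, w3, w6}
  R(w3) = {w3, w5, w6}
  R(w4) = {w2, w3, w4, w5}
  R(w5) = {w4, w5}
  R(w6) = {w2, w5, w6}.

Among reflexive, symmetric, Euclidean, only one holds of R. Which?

reflexive

Reflexive: yes — every world is R-related to itself.
Symmetric: no — w1 R w2 but not w2 R w1.
Euclidean: no — w1 R w2 and w1 R w4, but not w2 R w4.
Only reflexive holds.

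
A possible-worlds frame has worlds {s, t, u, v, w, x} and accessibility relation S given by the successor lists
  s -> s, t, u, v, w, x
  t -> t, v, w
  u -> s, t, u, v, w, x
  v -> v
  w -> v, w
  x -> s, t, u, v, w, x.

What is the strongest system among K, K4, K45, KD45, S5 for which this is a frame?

K4

Transitive (axiom 4): yes — every two-step S-path is closed by a direct edge.
Euclidean (axiom 5): no — s S t and s S u, but not t S u.
Serial (axiom D): yes — every world has a successor (e.g. s S s).
Reflexive (axiom T): yes — every world is S-related to itself.
So F validates K, K4; K45 would additionally require S to be Euclidean. The strongest is K4.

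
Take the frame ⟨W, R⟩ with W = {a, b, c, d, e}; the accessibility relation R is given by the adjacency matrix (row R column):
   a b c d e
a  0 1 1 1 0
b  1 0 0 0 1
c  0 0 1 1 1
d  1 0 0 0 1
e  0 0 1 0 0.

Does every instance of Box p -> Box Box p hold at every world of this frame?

By correspondence theory, 4 is valid on a frame iff R is transitive.
Transitive: no — a R b and b R e, but not a R e.

No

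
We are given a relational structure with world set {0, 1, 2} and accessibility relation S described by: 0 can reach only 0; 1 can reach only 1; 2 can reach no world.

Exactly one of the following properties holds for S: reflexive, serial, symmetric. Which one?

Reflexive: no — 2 is not related to itself.
Serial: no — 2 has no S-successor.
Symmetric: yes — every pair in S has its reverse in S.
Only symmetric holds.

symmetric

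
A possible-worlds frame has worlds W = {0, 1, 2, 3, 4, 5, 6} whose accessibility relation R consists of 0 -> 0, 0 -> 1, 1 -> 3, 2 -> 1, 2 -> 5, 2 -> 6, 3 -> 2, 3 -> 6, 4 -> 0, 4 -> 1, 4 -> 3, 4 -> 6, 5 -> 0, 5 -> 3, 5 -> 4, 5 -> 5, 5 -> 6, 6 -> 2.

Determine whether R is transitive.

Transitive: no — 0 R 1 and 1 R 3, but not 0 R 3.

No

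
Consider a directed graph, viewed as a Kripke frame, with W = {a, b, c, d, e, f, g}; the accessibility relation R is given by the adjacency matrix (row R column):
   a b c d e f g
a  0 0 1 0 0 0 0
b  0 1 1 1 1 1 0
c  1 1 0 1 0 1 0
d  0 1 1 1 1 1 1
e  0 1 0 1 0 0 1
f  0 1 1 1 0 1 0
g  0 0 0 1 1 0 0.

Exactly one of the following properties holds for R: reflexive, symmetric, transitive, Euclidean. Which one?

Reflexive: no — a is not related to itself.
Symmetric: yes — every pair in R has its reverse in R.
Transitive: no — a R c and c R b, but not a R b.
Euclidean: no — b R c and b R e, but not c R e.
Only symmetric holds.

symmetric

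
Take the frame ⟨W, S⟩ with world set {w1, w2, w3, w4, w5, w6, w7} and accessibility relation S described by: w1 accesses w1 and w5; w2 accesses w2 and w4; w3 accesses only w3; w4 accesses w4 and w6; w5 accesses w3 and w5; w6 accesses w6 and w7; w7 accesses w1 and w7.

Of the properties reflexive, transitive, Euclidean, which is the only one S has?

reflexive

Reflexive: yes — every world is S-related to itself.
Transitive: no — w1 S w5 and w5 S w3, but not w1 S w3.
Euclidean: no — w1 S w5 and w1 S w1, but not w5 S w1.
Only reflexive holds.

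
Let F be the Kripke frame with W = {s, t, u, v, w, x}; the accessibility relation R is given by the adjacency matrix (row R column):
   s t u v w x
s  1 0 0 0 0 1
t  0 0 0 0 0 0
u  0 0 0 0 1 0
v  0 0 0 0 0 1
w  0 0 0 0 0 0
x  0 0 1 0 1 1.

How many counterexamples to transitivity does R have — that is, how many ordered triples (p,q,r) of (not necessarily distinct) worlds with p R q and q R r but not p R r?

Enumerating: (s,x,u), (s,x,w), (v,x,u), (v,x,w).

4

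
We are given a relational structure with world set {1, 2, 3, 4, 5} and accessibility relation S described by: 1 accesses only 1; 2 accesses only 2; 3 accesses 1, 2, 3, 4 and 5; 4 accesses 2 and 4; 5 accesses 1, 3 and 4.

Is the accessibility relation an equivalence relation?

No

Reflexive: no — 5 is not related to itself.
Symmetric: no — 3 S 1 but not 1 S 3.
Transitive: no — 5 S 3 and 3 S 2, but not 5 S 2.
So S is not an equivalence relation.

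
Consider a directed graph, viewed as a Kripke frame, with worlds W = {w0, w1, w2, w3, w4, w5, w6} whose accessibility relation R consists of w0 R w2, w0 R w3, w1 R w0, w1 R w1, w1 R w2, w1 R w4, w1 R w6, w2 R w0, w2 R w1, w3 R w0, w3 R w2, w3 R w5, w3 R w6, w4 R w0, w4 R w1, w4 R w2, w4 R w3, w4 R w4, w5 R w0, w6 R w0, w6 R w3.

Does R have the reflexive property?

Reflexive: no — w0 is not related to itself.

No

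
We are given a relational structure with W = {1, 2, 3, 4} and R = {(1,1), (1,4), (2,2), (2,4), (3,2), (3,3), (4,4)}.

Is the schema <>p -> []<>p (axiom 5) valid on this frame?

No

Axiom 5 corresponds to the accessibility relation being Euclidean.
Euclidean: no — 1 R 4 and 1 R 1, but not 4 R 1.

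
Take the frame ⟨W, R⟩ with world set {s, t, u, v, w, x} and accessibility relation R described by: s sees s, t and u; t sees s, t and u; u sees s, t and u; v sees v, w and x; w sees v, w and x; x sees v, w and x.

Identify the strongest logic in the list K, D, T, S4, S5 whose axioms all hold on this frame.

Serial (axiom D): yes — every world has a successor (e.g. s R s).
Reflexive (axiom T): yes — every world is R-related to itself.
Transitive (axiom 4): yes — every two-step R-path is closed by a direct edge.
Euclidean (axiom 5): yes — any two successors of a common world are R-related.
So F validates K, D, T, S4, S5. The strongest is S5.

S5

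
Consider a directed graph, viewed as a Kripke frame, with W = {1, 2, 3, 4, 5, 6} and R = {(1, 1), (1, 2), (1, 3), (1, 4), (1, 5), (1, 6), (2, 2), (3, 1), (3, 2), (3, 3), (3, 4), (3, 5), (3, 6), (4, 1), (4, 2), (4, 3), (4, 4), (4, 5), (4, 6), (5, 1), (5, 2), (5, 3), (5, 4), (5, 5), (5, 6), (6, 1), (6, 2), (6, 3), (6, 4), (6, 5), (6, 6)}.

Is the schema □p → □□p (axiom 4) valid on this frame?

The schema 4 characterises exactly the transitive frames.
Transitive: yes — every two-step R-path is closed by a direct edge.

Yes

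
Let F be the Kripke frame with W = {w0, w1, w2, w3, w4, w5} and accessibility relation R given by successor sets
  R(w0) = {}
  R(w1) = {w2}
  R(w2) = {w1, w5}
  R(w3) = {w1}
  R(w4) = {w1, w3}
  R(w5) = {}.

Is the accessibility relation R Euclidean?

Euclidean: no — w2 R w1 and w2 R w5, but not w1 R w5.

No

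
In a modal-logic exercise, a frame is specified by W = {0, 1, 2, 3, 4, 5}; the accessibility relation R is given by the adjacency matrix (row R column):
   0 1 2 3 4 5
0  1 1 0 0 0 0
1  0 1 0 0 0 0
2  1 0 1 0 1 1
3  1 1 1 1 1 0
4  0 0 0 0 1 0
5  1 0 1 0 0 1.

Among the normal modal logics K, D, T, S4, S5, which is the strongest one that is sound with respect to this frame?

T

Serial (axiom D): yes — every world has a successor (e.g. 0 R 0).
Reflexive (axiom T): yes — every world is R-related to itself.
Transitive (axiom 4): no — 2 R 0 and 0 R 1, but not 2 R 1.
Euclidean (axiom 5): no — 2 R 0 and 2 R 4, but not 0 R 4.
So F validates K, D, T; S4 would additionally require R to be transitive. The strongest is T.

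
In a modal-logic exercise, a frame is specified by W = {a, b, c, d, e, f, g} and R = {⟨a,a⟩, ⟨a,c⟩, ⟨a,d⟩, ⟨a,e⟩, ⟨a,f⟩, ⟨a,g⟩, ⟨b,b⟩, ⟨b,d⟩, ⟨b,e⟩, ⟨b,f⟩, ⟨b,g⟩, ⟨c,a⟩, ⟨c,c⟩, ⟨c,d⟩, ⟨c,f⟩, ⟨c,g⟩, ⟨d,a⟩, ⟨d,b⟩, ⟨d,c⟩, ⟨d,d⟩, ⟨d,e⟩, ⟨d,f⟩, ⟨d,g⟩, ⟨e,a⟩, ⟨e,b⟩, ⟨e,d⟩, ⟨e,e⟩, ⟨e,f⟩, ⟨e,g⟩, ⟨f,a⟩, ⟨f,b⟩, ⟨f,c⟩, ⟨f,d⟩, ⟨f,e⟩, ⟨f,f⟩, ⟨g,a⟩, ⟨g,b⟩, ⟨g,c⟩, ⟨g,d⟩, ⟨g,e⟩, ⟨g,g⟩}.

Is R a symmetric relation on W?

Symmetric: yes — every pair in R has its reverse in R.

Yes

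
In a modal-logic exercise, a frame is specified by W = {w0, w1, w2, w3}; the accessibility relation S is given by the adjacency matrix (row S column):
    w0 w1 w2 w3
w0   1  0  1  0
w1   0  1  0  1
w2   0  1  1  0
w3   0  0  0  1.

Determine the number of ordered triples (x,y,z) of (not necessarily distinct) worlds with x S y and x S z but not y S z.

Enumerating: (w0,w2,w0), (w1,w3,w1), (w2,w1,w2).

3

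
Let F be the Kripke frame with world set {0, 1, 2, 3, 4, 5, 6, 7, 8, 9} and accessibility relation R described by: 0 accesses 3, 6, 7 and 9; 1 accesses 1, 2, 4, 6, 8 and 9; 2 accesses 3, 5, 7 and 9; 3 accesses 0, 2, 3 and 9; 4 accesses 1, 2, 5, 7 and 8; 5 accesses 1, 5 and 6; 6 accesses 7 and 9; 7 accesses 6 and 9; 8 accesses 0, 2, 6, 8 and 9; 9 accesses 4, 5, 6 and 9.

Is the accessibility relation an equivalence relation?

No

Reflexive: no — 0 is not related to itself.
Symmetric: no — 0 R 6 but not 6 R 0.
Transitive: no — 0 R 3 and 3 R 2, but not 0 R 2.
So R is not an equivalence relation.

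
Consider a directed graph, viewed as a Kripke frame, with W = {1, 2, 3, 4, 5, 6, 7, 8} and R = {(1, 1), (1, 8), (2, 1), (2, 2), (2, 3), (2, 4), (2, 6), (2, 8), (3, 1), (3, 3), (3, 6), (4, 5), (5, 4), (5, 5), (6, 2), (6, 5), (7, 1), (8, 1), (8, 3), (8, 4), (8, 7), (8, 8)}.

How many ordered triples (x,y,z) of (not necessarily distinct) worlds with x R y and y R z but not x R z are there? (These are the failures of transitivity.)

19

Enumerating: (1,8,3), (1,8,4), (1,8,7), (2,4,5), (2,6,5), (2,8,7), (3,1,8), (3,6,2), (3,6,5), (4,5,4), (6,2,1), (6,2,3), … and 7 more.
Total: 19.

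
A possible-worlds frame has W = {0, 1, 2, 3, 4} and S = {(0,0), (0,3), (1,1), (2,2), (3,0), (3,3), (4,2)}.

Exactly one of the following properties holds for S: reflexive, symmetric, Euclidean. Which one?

Euclidean

Reflexive: no — 4 is not related to itself.
Symmetric: no — 4 S 2 but not 2 S 4.
Euclidean: yes — any two successors of a common world are S-related.
Only Euclidean holds.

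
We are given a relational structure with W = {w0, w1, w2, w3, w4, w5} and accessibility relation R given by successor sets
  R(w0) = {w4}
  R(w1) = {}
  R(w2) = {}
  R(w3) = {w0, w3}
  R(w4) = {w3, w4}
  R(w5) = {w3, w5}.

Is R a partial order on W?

Reflexive: no — w0 is not related to itself.
Transitive: no — w0 R w4 and w4 R w3, but not w0 R w3.
Antisymmetric: yes — no distinct pair is related both ways.
So R is not a partial order.

No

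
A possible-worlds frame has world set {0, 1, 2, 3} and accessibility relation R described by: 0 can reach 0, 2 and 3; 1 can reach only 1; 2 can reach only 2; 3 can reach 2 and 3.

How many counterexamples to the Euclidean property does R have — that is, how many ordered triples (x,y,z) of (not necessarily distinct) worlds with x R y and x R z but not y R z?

Enumerating: (0,2,0), (0,2,3), (0,3,0), (3,2,3).

4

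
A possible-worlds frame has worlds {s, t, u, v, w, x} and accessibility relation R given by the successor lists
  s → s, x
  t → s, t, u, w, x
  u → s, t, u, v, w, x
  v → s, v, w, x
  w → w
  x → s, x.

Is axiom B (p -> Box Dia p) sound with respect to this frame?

The schema B characterises exactly the symmetric frames.
Symmetric: no — t R s but not s R t.

No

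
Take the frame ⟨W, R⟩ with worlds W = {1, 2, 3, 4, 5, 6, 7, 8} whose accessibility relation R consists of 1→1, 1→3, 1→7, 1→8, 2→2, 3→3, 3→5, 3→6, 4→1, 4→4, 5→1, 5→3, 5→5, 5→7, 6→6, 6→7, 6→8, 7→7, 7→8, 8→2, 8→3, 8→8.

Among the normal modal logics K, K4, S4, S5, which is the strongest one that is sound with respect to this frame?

K

Transitive (axiom 4): no — 1 R 3 and 3 R 5, but not 1 R 5.
Reflexive (axiom T): yes — every world is R-related to itself.
Euclidean (axiom 5): no — 1 R 3 and 1 R 7, but not 3 R 7.
So F validates K; K4 would additionally require R to be transitive. The strongest is K.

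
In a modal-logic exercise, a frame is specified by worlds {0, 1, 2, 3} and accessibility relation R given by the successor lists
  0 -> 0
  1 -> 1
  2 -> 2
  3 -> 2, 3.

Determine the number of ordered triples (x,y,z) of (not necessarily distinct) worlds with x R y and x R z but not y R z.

1

Enumerating: (3,2,3).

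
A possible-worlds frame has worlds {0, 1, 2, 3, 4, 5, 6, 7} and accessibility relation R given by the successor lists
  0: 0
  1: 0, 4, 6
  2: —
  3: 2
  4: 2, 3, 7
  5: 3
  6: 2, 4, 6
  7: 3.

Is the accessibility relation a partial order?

Reflexive: no — 1 is not related to itself.
Transitive: no — 1 R 4 and 4 R 2, but not 1 R 2.
Antisymmetric: yes — no distinct pair is related both ways.
So R is not a partial order.

No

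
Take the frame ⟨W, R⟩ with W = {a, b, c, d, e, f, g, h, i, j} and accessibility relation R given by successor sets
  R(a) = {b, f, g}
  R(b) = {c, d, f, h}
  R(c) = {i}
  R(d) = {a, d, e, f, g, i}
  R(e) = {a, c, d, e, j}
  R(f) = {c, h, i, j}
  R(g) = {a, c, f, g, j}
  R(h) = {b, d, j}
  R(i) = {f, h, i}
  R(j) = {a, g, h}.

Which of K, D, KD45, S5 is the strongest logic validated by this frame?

Serial (axiom D): yes — every world has a successor (e.g. a R b).
Euclidean (axiom 5): no — a R b and a R g, but not b R g.
Transitive (axiom 4): no — a R b and b R c, but not a R c.
Reflexive (axiom T): no — a is not related to itself.
So F validates K, D; KD45 would additionally require R to be Euclidean and transitive. The strongest is D.

D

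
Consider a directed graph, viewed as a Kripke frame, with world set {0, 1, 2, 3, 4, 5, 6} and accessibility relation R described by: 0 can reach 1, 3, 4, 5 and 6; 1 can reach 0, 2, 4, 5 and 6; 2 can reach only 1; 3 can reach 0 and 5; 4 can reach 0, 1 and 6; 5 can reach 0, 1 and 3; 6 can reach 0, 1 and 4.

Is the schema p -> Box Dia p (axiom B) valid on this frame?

Yes

The schema B characterises exactly the symmetric frames.
Symmetric: yes — every pair in R has its reverse in R.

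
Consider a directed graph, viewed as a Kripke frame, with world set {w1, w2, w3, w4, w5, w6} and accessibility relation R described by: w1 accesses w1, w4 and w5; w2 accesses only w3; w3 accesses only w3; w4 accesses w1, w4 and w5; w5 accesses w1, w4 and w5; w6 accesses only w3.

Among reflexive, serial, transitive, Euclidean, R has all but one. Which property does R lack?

reflexive

Reflexive: no — w2 is not related to itself.
Serial: yes — every world has a successor (e.g. w1 R w1).
Transitive: yes — every two-step R-path is closed by a direct edge.
Euclidean: yes — any two successors of a common world are R-related.
Only reflexive fails.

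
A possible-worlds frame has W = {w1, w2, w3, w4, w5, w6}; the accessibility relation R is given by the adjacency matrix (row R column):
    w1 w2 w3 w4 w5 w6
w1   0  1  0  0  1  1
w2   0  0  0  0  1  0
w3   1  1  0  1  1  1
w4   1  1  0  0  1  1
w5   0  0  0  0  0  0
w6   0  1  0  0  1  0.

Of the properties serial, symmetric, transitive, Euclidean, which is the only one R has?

Serial: no — w5 has no R-successor.
Symmetric: no — w1 R w2 but not w2 R w1.
Transitive: yes — every two-step R-path is closed by a direct edge.
Euclidean: no — w1 R w2 and w1 R w6, but not w2 R w6.
Only transitive holds.

transitive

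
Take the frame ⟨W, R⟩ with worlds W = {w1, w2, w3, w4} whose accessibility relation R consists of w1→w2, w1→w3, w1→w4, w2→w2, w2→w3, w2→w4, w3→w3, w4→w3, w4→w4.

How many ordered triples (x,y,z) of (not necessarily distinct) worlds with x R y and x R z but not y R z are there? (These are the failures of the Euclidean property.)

Enumerating: (w1,w3,w2), (w1,w3,w4), (w1,w4,w2), (w2,w3,w2), (w2,w3,w4), (w2,w4,w2), (w4,w3,w4).

7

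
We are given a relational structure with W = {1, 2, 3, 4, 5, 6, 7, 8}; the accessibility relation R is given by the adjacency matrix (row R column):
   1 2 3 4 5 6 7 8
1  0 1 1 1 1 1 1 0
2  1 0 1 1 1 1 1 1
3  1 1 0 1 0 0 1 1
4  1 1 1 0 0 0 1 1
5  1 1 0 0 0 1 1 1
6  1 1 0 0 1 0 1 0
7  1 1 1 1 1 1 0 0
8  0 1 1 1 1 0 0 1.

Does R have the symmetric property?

Symmetric: yes — every pair in R has its reverse in R.

Yes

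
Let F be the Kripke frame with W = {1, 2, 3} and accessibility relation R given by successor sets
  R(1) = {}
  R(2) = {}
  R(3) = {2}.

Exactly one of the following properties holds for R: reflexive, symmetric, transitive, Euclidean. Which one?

Reflexive: no — 1 is not related to itself.
Symmetric: no — 3 R 2 but not 2 R 3.
Transitive: yes — every two-step R-path is closed by a direct edge.
Euclidean: no — 3 R 2 and 3 R 2, but not 2 R 2.
Only transitive holds.

transitive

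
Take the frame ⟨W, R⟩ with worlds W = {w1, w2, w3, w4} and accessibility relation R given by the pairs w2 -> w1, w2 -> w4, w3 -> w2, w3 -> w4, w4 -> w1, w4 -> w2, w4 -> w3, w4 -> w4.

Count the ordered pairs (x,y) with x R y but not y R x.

3

Enumerating: (w2,w1), (w3,w2), (w4,w1).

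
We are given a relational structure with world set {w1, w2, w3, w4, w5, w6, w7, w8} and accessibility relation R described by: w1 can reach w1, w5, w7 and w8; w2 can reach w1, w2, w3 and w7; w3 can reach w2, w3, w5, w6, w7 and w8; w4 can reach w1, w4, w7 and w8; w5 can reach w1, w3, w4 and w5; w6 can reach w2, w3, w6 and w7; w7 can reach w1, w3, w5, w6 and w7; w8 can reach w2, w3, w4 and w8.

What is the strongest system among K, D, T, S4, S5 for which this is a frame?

Serial (axiom D): yes — every world has a successor (e.g. w1 R w1).
Reflexive (axiom T): yes — every world is R-related to itself.
Transitive (axiom 4): no — w1 R w5 and w5 R w3, but not w1 R w3.
Euclidean (axiom 5): no — w1 R w5 and w1 R w7, but not w5 R w7.
So F validates K, D, T; S4 would additionally require R to be transitive. The strongest is T.

T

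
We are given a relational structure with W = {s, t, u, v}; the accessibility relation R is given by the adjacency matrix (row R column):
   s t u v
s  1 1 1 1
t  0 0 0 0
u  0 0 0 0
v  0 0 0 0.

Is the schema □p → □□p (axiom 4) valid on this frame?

Axiom 4 corresponds to the accessibility relation being transitive.
Transitive: yes — every two-step R-path is closed by a direct edge.

Yes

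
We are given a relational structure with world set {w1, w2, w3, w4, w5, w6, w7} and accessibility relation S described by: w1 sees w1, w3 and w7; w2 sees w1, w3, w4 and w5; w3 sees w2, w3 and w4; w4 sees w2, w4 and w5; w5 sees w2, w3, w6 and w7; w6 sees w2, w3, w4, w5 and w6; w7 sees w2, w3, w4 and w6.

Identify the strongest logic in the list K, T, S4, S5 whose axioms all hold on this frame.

Reflexive (axiom T): no — w2 is not related to itself.
Transitive (axiom 4): no — w1 S w3 and w3 S w2, but not w1 S w2.
Euclidean (axiom 5): no — w1 S w3 and w1 S w7, but not w3 S w7.
So F validates K; T would additionally require S to be reflexive. The strongest is K.

K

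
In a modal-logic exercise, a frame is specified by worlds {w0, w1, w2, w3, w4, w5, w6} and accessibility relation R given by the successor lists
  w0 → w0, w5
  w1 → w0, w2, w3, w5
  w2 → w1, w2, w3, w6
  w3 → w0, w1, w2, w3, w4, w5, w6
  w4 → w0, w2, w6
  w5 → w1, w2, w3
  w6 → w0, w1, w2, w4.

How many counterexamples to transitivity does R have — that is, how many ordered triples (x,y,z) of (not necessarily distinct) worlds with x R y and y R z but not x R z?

34

Enumerating: (w0,w5,w1), (w0,w5,w2), (w0,w5,w3), (w1,w2,w1), (w1,w2,w6), (w1,w3,w1), (w1,w3,w4), (w1,w3,w6), (w1,w5,w1), (w2,w1,w0), (w2,w1,w5), (w2,w3,w0), … and 22 more.
Total: 34.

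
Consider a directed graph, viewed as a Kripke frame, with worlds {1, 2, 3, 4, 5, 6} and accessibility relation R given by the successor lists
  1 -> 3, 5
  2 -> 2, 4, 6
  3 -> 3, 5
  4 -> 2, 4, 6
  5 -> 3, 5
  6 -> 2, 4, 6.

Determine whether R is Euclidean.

Yes

Euclidean: yes — any two successors of a common world are R-related.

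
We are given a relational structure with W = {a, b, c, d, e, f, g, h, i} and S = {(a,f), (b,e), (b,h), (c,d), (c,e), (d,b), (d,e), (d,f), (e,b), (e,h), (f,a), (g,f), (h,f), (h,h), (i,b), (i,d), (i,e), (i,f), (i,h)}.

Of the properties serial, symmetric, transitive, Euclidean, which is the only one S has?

Serial: yes — every world has a successor (e.g. a S f).
Symmetric: no — b S h but not h S b.
Transitive: no — b S h and h S f, but not b S f.
Euclidean: no — b S h and b S e, but not h S e.
Only serial holds.

serial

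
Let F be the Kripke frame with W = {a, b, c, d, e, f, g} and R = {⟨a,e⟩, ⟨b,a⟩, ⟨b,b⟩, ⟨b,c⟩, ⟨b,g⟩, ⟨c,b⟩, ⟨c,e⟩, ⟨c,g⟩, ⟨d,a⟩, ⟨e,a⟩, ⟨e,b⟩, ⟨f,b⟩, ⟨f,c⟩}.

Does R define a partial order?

No

Reflexive: no — a is not related to itself.
Transitive: no — a R e and e R b, but not a R b.
Antisymmetric: no — a R e and e R a with a ≠ e.
So R is not a partial order.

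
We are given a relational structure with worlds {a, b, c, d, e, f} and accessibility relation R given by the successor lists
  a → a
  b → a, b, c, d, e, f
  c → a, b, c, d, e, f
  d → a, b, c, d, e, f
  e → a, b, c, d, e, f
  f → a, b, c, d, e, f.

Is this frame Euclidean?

Euclidean: no — b R a and b R c, but not a R c.

No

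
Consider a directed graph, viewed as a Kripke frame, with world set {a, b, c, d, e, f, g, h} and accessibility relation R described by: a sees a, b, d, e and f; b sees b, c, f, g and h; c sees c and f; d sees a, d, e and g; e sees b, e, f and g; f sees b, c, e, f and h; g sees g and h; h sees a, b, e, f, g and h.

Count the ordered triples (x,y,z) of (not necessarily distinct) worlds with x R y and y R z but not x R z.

34

Enumerating: (a,b,c), (a,b,g), (a,b,h), (a,d,g), (a,e,g), (a,f,c), (a,f,h), (b,f,e), (b,h,a), (b,h,e), (c,f,b), (c,f,e), … and 22 more.
Total: 34.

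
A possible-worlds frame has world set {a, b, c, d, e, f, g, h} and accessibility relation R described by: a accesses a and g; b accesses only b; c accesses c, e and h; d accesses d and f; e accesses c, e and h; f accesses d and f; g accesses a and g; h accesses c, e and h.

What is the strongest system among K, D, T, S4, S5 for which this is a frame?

S5

Serial (axiom D): yes — every world has a successor (e.g. a R a).
Reflexive (axiom T): yes — every world is R-related to itself.
Transitive (axiom 4): yes — every two-step R-path is closed by a direct edge.
Euclidean (axiom 5): yes — any two successors of a common world are R-related.
So F validates K, D, T, S4, S5. The strongest is S5.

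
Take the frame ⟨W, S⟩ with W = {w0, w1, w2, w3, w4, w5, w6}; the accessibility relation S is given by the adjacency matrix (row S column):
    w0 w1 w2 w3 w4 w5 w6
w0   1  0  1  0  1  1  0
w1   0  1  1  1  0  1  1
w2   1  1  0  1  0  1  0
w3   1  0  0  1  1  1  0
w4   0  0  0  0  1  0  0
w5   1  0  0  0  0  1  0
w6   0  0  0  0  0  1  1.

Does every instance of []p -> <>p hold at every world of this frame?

The schema D characterises exactly the serial frames.
Serial: yes — every world has a successor (e.g. w0 S w0).

Yes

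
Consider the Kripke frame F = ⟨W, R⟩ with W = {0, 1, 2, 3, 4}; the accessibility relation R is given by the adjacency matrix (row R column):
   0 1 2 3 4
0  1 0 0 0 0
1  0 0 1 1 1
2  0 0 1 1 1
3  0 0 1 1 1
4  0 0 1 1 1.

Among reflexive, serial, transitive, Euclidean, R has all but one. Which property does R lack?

Reflexive: no — 1 is not related to itself.
Serial: yes — every world has a successor (e.g. 0 R 0).
Transitive: yes — every two-step R-path is closed by a direct edge.
Euclidean: yes — any two successors of a common world are R-related.
Only reflexive fails.

reflexive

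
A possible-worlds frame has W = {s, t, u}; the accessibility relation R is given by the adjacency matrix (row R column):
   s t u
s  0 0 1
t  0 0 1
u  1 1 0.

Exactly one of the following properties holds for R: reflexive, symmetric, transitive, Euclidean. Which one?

Reflexive: no — s is not related to itself.
Symmetric: yes — every pair in R has its reverse in R.
Transitive: no — s R u and u R t, but not s R t.
Euclidean: no — u R s and u R t, but not s R t.
Only symmetric holds.

symmetric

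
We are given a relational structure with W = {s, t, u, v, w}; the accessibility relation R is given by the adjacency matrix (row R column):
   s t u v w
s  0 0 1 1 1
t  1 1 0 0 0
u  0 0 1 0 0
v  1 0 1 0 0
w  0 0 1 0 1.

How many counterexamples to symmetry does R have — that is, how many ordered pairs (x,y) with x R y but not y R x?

5

Enumerating: (s,u), (s,w), (t,s), (v,u), (w,u).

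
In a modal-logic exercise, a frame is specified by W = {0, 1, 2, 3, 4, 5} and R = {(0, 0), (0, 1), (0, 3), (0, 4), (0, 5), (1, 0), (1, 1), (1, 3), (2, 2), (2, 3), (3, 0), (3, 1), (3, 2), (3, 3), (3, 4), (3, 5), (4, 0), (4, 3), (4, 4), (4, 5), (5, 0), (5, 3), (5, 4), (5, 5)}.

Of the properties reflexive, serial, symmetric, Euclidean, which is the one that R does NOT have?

Reflexive: yes — every world is R-related to itself.
Serial: yes — every world has a successor (e.g. 0 R 0).
Symmetric: yes — every pair in R has its reverse in R.
Euclidean: no — 0 R 1 and 0 R 4, but not 1 R 4.
Only Euclidean fails.

Euclidean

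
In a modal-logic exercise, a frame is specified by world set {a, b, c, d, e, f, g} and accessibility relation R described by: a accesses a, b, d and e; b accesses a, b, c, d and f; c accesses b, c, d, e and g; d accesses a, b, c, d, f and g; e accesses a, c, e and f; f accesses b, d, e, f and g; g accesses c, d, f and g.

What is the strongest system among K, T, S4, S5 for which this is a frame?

T

Reflexive (axiom T): yes — every world is R-related to itself.
Transitive (axiom 4): no — a R b and b R c, but not a R c.
Euclidean (axiom 5): no — a R b and a R e, but not b R e.
So F validates K, T; S4 would additionally require R to be transitive. The strongest is T.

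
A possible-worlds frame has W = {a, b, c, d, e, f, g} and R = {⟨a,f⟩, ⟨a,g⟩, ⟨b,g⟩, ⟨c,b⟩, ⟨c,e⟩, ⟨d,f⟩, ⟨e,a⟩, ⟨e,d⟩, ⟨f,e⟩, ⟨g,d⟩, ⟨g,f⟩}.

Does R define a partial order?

Reflexive: no — a is not related to itself.
Transitive: no — a R f and f R e, but not a R e.
Antisymmetric: yes — no distinct pair is related both ways.
So R is not a partial order.

No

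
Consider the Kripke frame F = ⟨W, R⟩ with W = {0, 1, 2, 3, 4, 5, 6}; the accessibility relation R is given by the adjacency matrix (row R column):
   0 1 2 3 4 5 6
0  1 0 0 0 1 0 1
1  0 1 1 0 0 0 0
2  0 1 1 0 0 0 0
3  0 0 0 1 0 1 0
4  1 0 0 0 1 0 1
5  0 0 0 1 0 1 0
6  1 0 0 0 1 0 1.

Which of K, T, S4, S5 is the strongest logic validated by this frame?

S5

Reflexive (axiom T): yes — every world is R-related to itself.
Transitive (axiom 4): yes — every two-step R-path is closed by a direct edge.
Euclidean (axiom 5): yes — any two successors of a common world are R-related.
So F validates K, T, S4, S5. The strongest is S5.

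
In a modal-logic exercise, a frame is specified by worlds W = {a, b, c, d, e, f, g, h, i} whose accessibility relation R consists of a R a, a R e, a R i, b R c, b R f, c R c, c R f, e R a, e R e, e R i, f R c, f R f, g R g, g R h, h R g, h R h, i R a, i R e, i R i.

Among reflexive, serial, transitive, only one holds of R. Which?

Reflexive: no — b is not related to itself.
Serial: no — d has no R-successor.
Transitive: yes — every two-step R-path is closed by a direct edge.
Only transitive holds.

transitive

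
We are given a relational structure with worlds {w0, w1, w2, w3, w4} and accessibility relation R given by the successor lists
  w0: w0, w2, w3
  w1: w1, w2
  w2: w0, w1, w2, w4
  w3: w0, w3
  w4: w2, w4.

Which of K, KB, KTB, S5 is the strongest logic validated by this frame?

KTB

Symmetric (axiom B): yes — every pair in R has its reverse in R.
Reflexive (axiom T): yes — every world is R-related to itself.
Euclidean (axiom 5): no — w0 R w2 and w0 R w3, but not w2 R w3.
So F validates K, KB, KTB; S5 would additionally require R to be Euclidean. The strongest is KTB.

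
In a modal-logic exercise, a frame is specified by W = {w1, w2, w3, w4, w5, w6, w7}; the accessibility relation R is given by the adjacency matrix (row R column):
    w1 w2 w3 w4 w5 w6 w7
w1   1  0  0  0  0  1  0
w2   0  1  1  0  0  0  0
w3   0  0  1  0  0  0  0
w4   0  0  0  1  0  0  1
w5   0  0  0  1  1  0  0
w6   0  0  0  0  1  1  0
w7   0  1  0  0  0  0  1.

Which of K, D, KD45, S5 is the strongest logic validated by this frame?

Serial (axiom D): yes — every world has a successor (e.g. w1 R w1).
Euclidean (axiom 5): no — w1 R w6 and w1 R w1, but not w6 R w1.
Transitive (axiom 4): no — w1 R w6 and w6 R w5, but not w1 R w5.
Reflexive (axiom T): yes — every world is R-related to itself.
So F validates K, D; KD45 would additionally require R to be Euclidean and transitive. The strongest is D.

D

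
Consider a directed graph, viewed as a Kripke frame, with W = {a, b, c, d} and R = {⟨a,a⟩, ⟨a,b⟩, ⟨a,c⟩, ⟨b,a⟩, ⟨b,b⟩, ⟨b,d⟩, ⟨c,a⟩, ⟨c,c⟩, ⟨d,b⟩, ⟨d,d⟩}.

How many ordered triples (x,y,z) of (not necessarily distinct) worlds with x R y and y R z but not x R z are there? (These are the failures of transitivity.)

Enumerating: (a,b,d), (b,a,c), (c,a,b), (d,b,a).

4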